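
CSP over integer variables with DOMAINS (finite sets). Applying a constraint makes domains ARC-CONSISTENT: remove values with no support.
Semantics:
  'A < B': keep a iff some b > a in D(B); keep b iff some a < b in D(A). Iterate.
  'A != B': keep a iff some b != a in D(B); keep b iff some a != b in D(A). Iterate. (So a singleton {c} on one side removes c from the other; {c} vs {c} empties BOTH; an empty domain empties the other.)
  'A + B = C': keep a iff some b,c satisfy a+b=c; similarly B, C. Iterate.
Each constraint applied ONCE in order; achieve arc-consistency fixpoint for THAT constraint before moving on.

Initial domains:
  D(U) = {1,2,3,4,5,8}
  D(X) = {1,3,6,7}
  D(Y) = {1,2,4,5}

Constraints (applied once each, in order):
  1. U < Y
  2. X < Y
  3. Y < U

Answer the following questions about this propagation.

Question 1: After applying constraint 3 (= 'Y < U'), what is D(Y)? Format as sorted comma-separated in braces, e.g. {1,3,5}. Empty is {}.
Answer: {2}

Derivation:
Constraint 1 (U < Y) on D(U)={1,2,3,4,5,8} D(Y)={1,2,4,5}: U {1,2,3,4,5,8}->{1,2,3,4}; Y {1,2,4,5}->{2,4,5}
Constraint 2 (X < Y) on D(X)={1,3,6,7} D(Y)={2,4,5}: X {1,3,6,7}->{1,3}
Constraint 3 (Y < U) on D(Y)={2,4,5} D(U)={1,2,3,4}: Y {2,4,5}->{2}; U {1,2,3,4}->{3,4}
So after constraint 3: D(Y) = {2}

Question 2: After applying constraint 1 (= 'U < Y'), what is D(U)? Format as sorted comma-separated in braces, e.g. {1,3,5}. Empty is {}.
Constraint 1 (U < Y) on D(U)={1,2,3,4,5,8} D(Y)={1,2,4,5}: U {1,2,3,4,5,8}->{1,2,3,4}; Y {1,2,4,5}->{2,4,5}
So after constraint 1: D(U) = {1,2,3,4}

Answer: {1,2,3,4}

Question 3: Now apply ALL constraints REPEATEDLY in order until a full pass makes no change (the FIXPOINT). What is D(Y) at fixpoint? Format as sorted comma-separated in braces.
pass 0 (initial): D(Y)={1,2,4,5}
pass 1: U {1,2,3,4,5,8}->{3,4}; X {1,3,6,7}->{1,3}; Y {1,2,4,5}->{2}
pass 2: U {3,4}->{}; X {1,3}->{}; Y {2}->{}
pass 3: no change
Fixpoint after 3 passes: D(Y) = {}

Answer: {}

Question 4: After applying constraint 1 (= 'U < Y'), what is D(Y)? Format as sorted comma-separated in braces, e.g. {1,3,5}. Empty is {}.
Answer: {2,4,5}

Derivation:
Constraint 1 (U < Y) on D(U)={1,2,3,4,5,8} D(Y)={1,2,4,5}: U {1,2,3,4,5,8}->{1,2,3,4}; Y {1,2,4,5}->{2,4,5}
So after constraint 1: D(Y) = {2,4,5}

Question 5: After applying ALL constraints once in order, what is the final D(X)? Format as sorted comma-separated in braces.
Constraint 1 (U < Y) on D(U)={1,2,3,4,5,8} D(Y)={1,2,4,5}: U {1,2,3,4,5,8}->{1,2,3,4}; Y {1,2,4,5}->{2,4,5}
Constraint 2 (X < Y) on D(X)={1,3,6,7} D(Y)={2,4,5}: X {1,3,6,7}->{1,3}
Constraint 3 (Y < U) on D(Y)={2,4,5} D(U)={1,2,3,4}: Y {2,4,5}->{2}; U {1,2,3,4}->{3,4}
So after all 3 constraints: D(X) = {1,3}

Answer: {1,3}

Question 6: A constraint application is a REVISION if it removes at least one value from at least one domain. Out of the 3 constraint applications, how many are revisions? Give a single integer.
Constraint 1 (U < Y) on D(U)={1,2,3,4,5,8} D(Y)={1,2,4,5}: U {1,2,3,4,5,8}->{1,2,3,4}; Y {1,2,4,5}->{2,4,5} => REVISION
Constraint 2 (X < Y) on D(X)={1,3,6,7} D(Y)={2,4,5}: X {1,3,6,7}->{1,3} => REVISION
Constraint 3 (Y < U) on D(Y)={2,4,5} D(U)={1,2,3,4}: Y {2,4,5}->{2}; U {1,2,3,4}->{3,4} => REVISION
Total revisions = 3

Answer: 3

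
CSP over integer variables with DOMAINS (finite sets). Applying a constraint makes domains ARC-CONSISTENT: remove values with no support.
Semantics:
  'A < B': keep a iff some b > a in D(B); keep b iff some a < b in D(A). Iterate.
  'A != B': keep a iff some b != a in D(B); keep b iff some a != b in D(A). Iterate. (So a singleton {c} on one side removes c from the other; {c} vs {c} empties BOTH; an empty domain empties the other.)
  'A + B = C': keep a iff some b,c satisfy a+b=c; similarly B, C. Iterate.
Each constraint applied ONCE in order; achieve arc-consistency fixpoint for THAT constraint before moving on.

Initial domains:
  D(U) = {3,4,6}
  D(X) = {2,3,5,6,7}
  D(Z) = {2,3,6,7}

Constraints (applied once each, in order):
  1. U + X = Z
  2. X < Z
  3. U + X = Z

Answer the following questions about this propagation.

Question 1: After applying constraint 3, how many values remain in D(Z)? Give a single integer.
Answer: 2

Derivation:
Constraint 1 (U + X = Z) on D(U)={3,4,6} D(X)={2,3,5,6,7} D(Z)={2,3,6,7}: U {3,4,6}->{3,4}; X {2,3,5,6,7}->{2,3}; Z {2,3,6,7}->{6,7}
Constraint 2 (X < Z) on D(X)={2,3} D(Z)={6,7}: no change
Constraint 3 (U + X = Z) on D(U)={3,4} D(X)={2,3} D(Z)={6,7}: no change
So after constraint 3: D(Z)={6,7}, size = 2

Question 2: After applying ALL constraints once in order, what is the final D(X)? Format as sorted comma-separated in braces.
Constraint 1 (U + X = Z) on D(U)={3,4,6} D(X)={2,3,5,6,7} D(Z)={2,3,6,7}: U {3,4,6}->{3,4}; X {2,3,5,6,7}->{2,3}; Z {2,3,6,7}->{6,7}
Constraint 2 (X < Z) on D(X)={2,3} D(Z)={6,7}: no change
Constraint 3 (U + X = Z) on D(U)={3,4} D(X)={2,3} D(Z)={6,7}: no change
So after all 3 constraints: D(X) = {2,3}

Answer: {2,3}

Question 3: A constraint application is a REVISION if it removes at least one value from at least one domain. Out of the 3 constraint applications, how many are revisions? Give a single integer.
Answer: 1

Derivation:
Constraint 1 (U + X = Z) on D(U)={3,4,6} D(X)={2,3,5,6,7} D(Z)={2,3,6,7}: U {3,4,6}->{3,4}; X {2,3,5,6,7}->{2,3}; Z {2,3,6,7}->{6,7} => REVISION
Constraint 2 (X < Z) on D(X)={2,3} D(Z)={6,7}: no change => not a revision
Constraint 3 (U + X = Z) on D(U)={3,4} D(X)={2,3} D(Z)={6,7}: no change => not a revision
Total revisions = 1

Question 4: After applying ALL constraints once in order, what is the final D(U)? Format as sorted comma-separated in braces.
Answer: {3,4}

Derivation:
Constraint 1 (U + X = Z) on D(U)={3,4,6} D(X)={2,3,5,6,7} D(Z)={2,3,6,7}: U {3,4,6}->{3,4}; X {2,3,5,6,7}->{2,3}; Z {2,3,6,7}->{6,7}
Constraint 2 (X < Z) on D(X)={2,3} D(Z)={6,7}: no change
Constraint 3 (U + X = Z) on D(U)={3,4} D(X)={2,3} D(Z)={6,7}: no change
So after all 3 constraints: D(U) = {3,4}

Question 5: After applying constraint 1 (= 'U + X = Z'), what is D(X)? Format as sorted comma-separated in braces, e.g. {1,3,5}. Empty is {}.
Constraint 1 (U + X = Z) on D(U)={3,4,6} D(X)={2,3,5,6,7} D(Z)={2,3,6,7}: U {3,4,6}->{3,4}; X {2,3,5,6,7}->{2,3}; Z {2,3,6,7}->{6,7}
So after constraint 1: D(X) = {2,3}

Answer: {2,3}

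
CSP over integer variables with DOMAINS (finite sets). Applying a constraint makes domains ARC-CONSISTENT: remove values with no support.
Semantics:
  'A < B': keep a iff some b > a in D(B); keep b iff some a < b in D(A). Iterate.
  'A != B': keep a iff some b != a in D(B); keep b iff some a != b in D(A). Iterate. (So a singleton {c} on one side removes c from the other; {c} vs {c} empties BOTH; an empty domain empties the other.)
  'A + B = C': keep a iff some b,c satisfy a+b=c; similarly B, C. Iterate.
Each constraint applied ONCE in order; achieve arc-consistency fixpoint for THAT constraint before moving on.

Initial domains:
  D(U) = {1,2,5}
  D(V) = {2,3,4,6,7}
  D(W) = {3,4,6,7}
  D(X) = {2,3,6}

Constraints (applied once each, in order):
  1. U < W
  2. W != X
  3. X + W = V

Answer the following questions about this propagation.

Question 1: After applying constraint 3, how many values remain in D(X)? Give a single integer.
Answer: 2

Derivation:
Constraint 1 (U < W) on D(U)={1,2,5} D(W)={3,4,6,7}: no change
Constraint 2 (W != X) on D(W)={3,4,6,7} D(X)={2,3,6}: no change
Constraint 3 (X + W = V) on D(X)={2,3,6} D(W)={3,4,6,7} D(V)={2,3,4,6,7}: X {2,3,6}->{2,3}; W {3,4,6,7}->{3,4}; V {2,3,4,6,7}->{6,7}
So after constraint 3: D(X)={2,3}, size = 2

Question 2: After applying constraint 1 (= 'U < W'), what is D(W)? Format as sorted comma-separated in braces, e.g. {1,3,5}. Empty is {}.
Answer: {3,4,6,7}

Derivation:
Constraint 1 (U < W) on D(U)={1,2,5} D(W)={3,4,6,7}: no change
So after constraint 1: D(W) = {3,4,6,7}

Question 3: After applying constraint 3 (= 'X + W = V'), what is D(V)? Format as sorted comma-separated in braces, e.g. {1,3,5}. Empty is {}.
Answer: {6,7}

Derivation:
Constraint 1 (U < W) on D(U)={1,2,5} D(W)={3,4,6,7}: no change
Constraint 2 (W != X) on D(W)={3,4,6,7} D(X)={2,3,6}: no change
Constraint 3 (X + W = V) on D(X)={2,3,6} D(W)={3,4,6,7} D(V)={2,3,4,6,7}: X {2,3,6}->{2,3}; W {3,4,6,7}->{3,4}; V {2,3,4,6,7}->{6,7}
So after constraint 3: D(V) = {6,7}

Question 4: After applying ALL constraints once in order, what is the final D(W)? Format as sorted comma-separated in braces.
Answer: {3,4}

Derivation:
Constraint 1 (U < W) on D(U)={1,2,5} D(W)={3,4,6,7}: no change
Constraint 2 (W != X) on D(W)={3,4,6,7} D(X)={2,3,6}: no change
Constraint 3 (X + W = V) on D(X)={2,3,6} D(W)={3,4,6,7} D(V)={2,3,4,6,7}: X {2,3,6}->{2,3}; W {3,4,6,7}->{3,4}; V {2,3,4,6,7}->{6,7}
So after all 3 constraints: D(W) = {3,4}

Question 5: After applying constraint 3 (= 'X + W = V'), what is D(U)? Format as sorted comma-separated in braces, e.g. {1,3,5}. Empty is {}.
Constraint 1 (U < W) on D(U)={1,2,5} D(W)={3,4,6,7}: no change
Constraint 2 (W != X) on D(W)={3,4,6,7} D(X)={2,3,6}: no change
Constraint 3 (X + W = V) on D(X)={2,3,6} D(W)={3,4,6,7} D(V)={2,3,4,6,7}: X {2,3,6}->{2,3}; W {3,4,6,7}->{3,4}; V {2,3,4,6,7}->{6,7}
So after constraint 3: D(U) = {1,2,5}

Answer: {1,2,5}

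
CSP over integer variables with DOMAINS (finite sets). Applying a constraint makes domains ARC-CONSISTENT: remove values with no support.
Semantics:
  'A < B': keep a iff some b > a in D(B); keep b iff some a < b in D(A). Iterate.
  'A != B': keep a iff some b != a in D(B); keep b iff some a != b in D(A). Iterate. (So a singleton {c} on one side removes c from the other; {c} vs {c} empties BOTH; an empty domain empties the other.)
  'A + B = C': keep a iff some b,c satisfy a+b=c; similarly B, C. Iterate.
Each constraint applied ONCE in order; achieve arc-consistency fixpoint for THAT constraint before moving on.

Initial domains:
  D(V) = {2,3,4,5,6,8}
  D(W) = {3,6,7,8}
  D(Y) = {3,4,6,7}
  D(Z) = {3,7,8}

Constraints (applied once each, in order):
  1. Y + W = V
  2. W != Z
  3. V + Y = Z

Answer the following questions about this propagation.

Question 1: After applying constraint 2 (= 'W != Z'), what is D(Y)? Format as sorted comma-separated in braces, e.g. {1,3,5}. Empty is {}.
Constraint 1 (Y + W = V) on D(Y)={3,4,6,7} D(W)={3,6,7,8} D(V)={2,3,4,5,6,8}: Y {3,4,6,7}->{3}; W {3,6,7,8}->{3}; V {2,3,4,5,6,8}->{6}
Constraint 2 (W != Z) on D(W)={3} D(Z)={3,7,8}: Z {3,7,8}->{7,8}
So after constraint 2: D(Y) = {3}

Answer: {3}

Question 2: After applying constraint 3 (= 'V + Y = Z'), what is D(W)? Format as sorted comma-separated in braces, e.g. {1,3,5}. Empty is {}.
Answer: {3}

Derivation:
Constraint 1 (Y + W = V) on D(Y)={3,4,6,7} D(W)={3,6,7,8} D(V)={2,3,4,5,6,8}: Y {3,4,6,7}->{3}; W {3,6,7,8}->{3}; V {2,3,4,5,6,8}->{6}
Constraint 2 (W != Z) on D(W)={3} D(Z)={3,7,8}: Z {3,7,8}->{7,8}
Constraint 3 (V + Y = Z) on D(V)={6} D(Y)={3} D(Z)={7,8}: V {6}->{}; Y {3}->{}; Z {7,8}->{}
So after constraint 3: D(W) = {3}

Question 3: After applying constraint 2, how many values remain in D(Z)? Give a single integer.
Answer: 2

Derivation:
Constraint 1 (Y + W = V) on D(Y)={3,4,6,7} D(W)={3,6,7,8} D(V)={2,3,4,5,6,8}: Y {3,4,6,7}->{3}; W {3,6,7,8}->{3}; V {2,3,4,5,6,8}->{6}
Constraint 2 (W != Z) on D(W)={3} D(Z)={3,7,8}: Z {3,7,8}->{7,8}
So after constraint 2: D(Z)={7,8}, size = 2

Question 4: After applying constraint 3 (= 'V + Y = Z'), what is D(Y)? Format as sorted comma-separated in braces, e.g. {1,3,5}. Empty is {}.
Constraint 1 (Y + W = V) on D(Y)={3,4,6,7} D(W)={3,6,7,8} D(V)={2,3,4,5,6,8}: Y {3,4,6,7}->{3}; W {3,6,7,8}->{3}; V {2,3,4,5,6,8}->{6}
Constraint 2 (W != Z) on D(W)={3} D(Z)={3,7,8}: Z {3,7,8}->{7,8}
Constraint 3 (V + Y = Z) on D(V)={6} D(Y)={3} D(Z)={7,8}: V {6}->{}; Y {3}->{}; Z {7,8}->{}
So after constraint 3: D(Y) = {}

Answer: {}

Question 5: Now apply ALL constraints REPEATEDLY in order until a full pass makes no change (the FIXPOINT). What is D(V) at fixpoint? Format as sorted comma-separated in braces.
Answer: {}

Derivation:
pass 0 (initial): D(V)={2,3,4,5,6,8}
pass 1: V {2,3,4,5,6,8}->{}; W {3,6,7,8}->{3}; Y {3,4,6,7}->{}; Z {3,7,8}->{}
pass 2: W {3}->{}
pass 3: no change
Fixpoint after 3 passes: D(V) = {}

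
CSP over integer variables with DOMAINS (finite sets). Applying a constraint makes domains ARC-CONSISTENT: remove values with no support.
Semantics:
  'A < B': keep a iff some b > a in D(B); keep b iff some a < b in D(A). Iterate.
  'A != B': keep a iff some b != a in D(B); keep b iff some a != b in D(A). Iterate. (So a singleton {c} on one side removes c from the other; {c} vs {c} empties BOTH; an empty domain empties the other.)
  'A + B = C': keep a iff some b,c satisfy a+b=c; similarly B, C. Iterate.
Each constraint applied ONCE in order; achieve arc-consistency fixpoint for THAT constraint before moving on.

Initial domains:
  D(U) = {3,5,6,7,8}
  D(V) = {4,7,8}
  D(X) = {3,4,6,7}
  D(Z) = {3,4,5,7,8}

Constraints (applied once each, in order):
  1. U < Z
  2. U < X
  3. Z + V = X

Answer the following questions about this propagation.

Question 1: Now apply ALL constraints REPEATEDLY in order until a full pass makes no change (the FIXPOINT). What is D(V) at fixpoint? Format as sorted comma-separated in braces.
pass 0 (initial): D(V)={4,7,8}
pass 1: U {3,5,6,7,8}->{3,5,6}; V {4,7,8}->{}; X {3,4,6,7}->{}; Z {3,4,5,7,8}->{}
pass 2: U {3,5,6}->{}
pass 3: no change
Fixpoint after 3 passes: D(V) = {}

Answer: {}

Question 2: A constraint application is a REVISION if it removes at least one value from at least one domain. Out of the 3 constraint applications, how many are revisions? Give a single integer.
Constraint 1 (U < Z) on D(U)={3,5,6,7,8} D(Z)={3,4,5,7,8}: U {3,5,6,7,8}->{3,5,6,7}; Z {3,4,5,7,8}->{4,5,7,8} => REVISION
Constraint 2 (U < X) on D(U)={3,5,6,7} D(X)={3,4,6,7}: U {3,5,6,7}->{3,5,6}; X {3,4,6,7}->{4,6,7} => REVISION
Constraint 3 (Z + V = X) on D(Z)={4,5,7,8} D(V)={4,7,8} D(X)={4,6,7}: Z {4,5,7,8}->{}; V {4,7,8}->{}; X {4,6,7}->{} => REVISION
Total revisions = 3

Answer: 3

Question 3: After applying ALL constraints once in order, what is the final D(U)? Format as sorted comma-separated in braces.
Answer: {3,5,6}

Derivation:
Constraint 1 (U < Z) on D(U)={3,5,6,7,8} D(Z)={3,4,5,7,8}: U {3,5,6,7,8}->{3,5,6,7}; Z {3,4,5,7,8}->{4,5,7,8}
Constraint 2 (U < X) on D(U)={3,5,6,7} D(X)={3,4,6,7}: U {3,5,6,7}->{3,5,6}; X {3,4,6,7}->{4,6,7}
Constraint 3 (Z + V = X) on D(Z)={4,5,7,8} D(V)={4,7,8} D(X)={4,6,7}: Z {4,5,7,8}->{}; V {4,7,8}->{}; X {4,6,7}->{}
So after all 3 constraints: D(U) = {3,5,6}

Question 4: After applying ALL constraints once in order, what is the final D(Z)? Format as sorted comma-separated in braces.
Constraint 1 (U < Z) on D(U)={3,5,6,7,8} D(Z)={3,4,5,7,8}: U {3,5,6,7,8}->{3,5,6,7}; Z {3,4,5,7,8}->{4,5,7,8}
Constraint 2 (U < X) on D(U)={3,5,6,7} D(X)={3,4,6,7}: U {3,5,6,7}->{3,5,6}; X {3,4,6,7}->{4,6,7}
Constraint 3 (Z + V = X) on D(Z)={4,5,7,8} D(V)={4,7,8} D(X)={4,6,7}: Z {4,5,7,8}->{}; V {4,7,8}->{}; X {4,6,7}->{}
So after all 3 constraints: D(Z) = {}

Answer: {}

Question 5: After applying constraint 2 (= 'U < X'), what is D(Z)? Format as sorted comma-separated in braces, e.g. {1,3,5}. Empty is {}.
Answer: {4,5,7,8}

Derivation:
Constraint 1 (U < Z) on D(U)={3,5,6,7,8} D(Z)={3,4,5,7,8}: U {3,5,6,7,8}->{3,5,6,7}; Z {3,4,5,7,8}->{4,5,7,8}
Constraint 2 (U < X) on D(U)={3,5,6,7} D(X)={3,4,6,7}: U {3,5,6,7}->{3,5,6}; X {3,4,6,7}->{4,6,7}
So after constraint 2: D(Z) = {4,5,7,8}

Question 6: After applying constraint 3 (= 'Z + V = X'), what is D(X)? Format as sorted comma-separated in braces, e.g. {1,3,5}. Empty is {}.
Answer: {}

Derivation:
Constraint 1 (U < Z) on D(U)={3,5,6,7,8} D(Z)={3,4,5,7,8}: U {3,5,6,7,8}->{3,5,6,7}; Z {3,4,5,7,8}->{4,5,7,8}
Constraint 2 (U < X) on D(U)={3,5,6,7} D(X)={3,4,6,7}: U {3,5,6,7}->{3,5,6}; X {3,4,6,7}->{4,6,7}
Constraint 3 (Z + V = X) on D(Z)={4,5,7,8} D(V)={4,7,8} D(X)={4,6,7}: Z {4,5,7,8}->{}; V {4,7,8}->{}; X {4,6,7}->{}
So after constraint 3: D(X) = {}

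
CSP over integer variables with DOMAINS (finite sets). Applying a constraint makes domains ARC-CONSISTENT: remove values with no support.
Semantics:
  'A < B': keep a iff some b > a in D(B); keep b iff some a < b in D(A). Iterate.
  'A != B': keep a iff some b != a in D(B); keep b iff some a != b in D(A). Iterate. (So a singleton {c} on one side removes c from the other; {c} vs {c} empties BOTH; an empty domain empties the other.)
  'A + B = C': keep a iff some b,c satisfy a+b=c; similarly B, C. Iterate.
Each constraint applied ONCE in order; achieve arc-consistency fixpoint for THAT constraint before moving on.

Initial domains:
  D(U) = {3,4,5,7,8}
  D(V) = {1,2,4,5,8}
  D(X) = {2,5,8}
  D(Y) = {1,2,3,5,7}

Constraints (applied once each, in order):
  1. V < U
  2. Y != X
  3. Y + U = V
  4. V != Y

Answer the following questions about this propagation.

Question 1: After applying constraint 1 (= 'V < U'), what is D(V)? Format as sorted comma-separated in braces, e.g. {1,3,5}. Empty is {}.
Constraint 1 (V < U) on D(V)={1,2,4,5,8} D(U)={3,4,5,7,8}: V {1,2,4,5,8}->{1,2,4,5}
So after constraint 1: D(V) = {1,2,4,5}

Answer: {1,2,4,5}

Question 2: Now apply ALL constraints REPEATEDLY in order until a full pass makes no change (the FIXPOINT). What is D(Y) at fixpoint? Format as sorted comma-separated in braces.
pass 0 (initial): D(Y)={1,2,3,5,7}
pass 1: U {3,4,5,7,8}->{3,4}; V {1,2,4,5,8}->{4,5}; Y {1,2,3,5,7}->{1,2}
pass 2: U {3,4}->{}; V {4,5}->{}; Y {1,2}->{}
pass 3: X {2,5,8}->{}
pass 4: no change
Fixpoint after 4 passes: D(Y) = {}

Answer: {}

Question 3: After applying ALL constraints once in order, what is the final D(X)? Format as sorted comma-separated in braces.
Constraint 1 (V < U) on D(V)={1,2,4,5,8} D(U)={3,4,5,7,8}: V {1,2,4,5,8}->{1,2,4,5}
Constraint 2 (Y != X) on D(Y)={1,2,3,5,7} D(X)={2,5,8}: no change
Constraint 3 (Y + U = V) on D(Y)={1,2,3,5,7} D(U)={3,4,5,7,8} D(V)={1,2,4,5}: Y {1,2,3,5,7}->{1,2}; U {3,4,5,7,8}->{3,4}; V {1,2,4,5}->{4,5}
Constraint 4 (V != Y) on D(V)={4,5} D(Y)={1,2}: no change
So after all 4 constraints: D(X) = {2,5,8}

Answer: {2,5,8}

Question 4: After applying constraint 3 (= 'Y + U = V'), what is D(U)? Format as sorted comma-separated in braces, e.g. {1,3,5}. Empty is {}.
Answer: {3,4}

Derivation:
Constraint 1 (V < U) on D(V)={1,2,4,5,8} D(U)={3,4,5,7,8}: V {1,2,4,5,8}->{1,2,4,5}
Constraint 2 (Y != X) on D(Y)={1,2,3,5,7} D(X)={2,5,8}: no change
Constraint 3 (Y + U = V) on D(Y)={1,2,3,5,7} D(U)={3,4,5,7,8} D(V)={1,2,4,5}: Y {1,2,3,5,7}->{1,2}; U {3,4,5,7,8}->{3,4}; V {1,2,4,5}->{4,5}
So after constraint 3: D(U) = {3,4}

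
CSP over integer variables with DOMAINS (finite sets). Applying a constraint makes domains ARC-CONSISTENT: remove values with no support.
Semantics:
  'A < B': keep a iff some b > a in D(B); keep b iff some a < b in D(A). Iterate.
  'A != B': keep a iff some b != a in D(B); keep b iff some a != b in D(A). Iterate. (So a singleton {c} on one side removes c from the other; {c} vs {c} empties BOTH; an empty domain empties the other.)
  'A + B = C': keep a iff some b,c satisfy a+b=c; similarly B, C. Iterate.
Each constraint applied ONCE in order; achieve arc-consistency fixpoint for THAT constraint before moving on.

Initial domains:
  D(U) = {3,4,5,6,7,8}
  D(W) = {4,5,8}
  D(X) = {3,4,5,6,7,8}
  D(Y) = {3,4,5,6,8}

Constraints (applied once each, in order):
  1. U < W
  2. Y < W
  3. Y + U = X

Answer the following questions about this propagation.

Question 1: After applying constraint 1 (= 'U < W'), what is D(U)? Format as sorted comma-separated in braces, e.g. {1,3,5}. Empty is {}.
Constraint 1 (U < W) on D(U)={3,4,5,6,7,8} D(W)={4,5,8}: U {3,4,5,6,7,8}->{3,4,5,6,7}
So after constraint 1: D(U) = {3,4,5,6,7}

Answer: {3,4,5,6,7}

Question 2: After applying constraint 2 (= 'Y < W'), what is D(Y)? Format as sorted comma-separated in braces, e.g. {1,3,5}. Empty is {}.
Answer: {3,4,5,6}

Derivation:
Constraint 1 (U < W) on D(U)={3,4,5,6,7,8} D(W)={4,5,8}: U {3,4,5,6,7,8}->{3,4,5,6,7}
Constraint 2 (Y < W) on D(Y)={3,4,5,6,8} D(W)={4,5,8}: Y {3,4,5,6,8}->{3,4,5,6}
So after constraint 2: D(Y) = {3,4,5,6}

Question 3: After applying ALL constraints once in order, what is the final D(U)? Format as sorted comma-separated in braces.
Constraint 1 (U < W) on D(U)={3,4,5,6,7,8} D(W)={4,5,8}: U {3,4,5,6,7,8}->{3,4,5,6,7}
Constraint 2 (Y < W) on D(Y)={3,4,5,6,8} D(W)={4,5,8}: Y {3,4,5,6,8}->{3,4,5,6}
Constraint 3 (Y + U = X) on D(Y)={3,4,5,6} D(U)={3,4,5,6,7} D(X)={3,4,5,6,7,8}: Y {3,4,5,6}->{3,4,5}; U {3,4,5,6,7}->{3,4,5}; X {3,4,5,6,7,8}->{6,7,8}
So after all 3 constraints: D(U) = {3,4,5}

Answer: {3,4,5}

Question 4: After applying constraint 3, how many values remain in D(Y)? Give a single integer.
Answer: 3

Derivation:
Constraint 1 (U < W) on D(U)={3,4,5,6,7,8} D(W)={4,5,8}: U {3,4,5,6,7,8}->{3,4,5,6,7}
Constraint 2 (Y < W) on D(Y)={3,4,5,6,8} D(W)={4,5,8}: Y {3,4,5,6,8}->{3,4,5,6}
Constraint 3 (Y + U = X) on D(Y)={3,4,5,6} D(U)={3,4,5,6,7} D(X)={3,4,5,6,7,8}: Y {3,4,5,6}->{3,4,5}; U {3,4,5,6,7}->{3,4,5}; X {3,4,5,6,7,8}->{6,7,8}
So after constraint 3: D(Y)={3,4,5}, size = 3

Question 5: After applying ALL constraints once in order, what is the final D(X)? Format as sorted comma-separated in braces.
Constraint 1 (U < W) on D(U)={3,4,5,6,7,8} D(W)={4,5,8}: U {3,4,5,6,7,8}->{3,4,5,6,7}
Constraint 2 (Y < W) on D(Y)={3,4,5,6,8} D(W)={4,5,8}: Y {3,4,5,6,8}->{3,4,5,6}
Constraint 3 (Y + U = X) on D(Y)={3,4,5,6} D(U)={3,4,5,6,7} D(X)={3,4,5,6,7,8}: Y {3,4,5,6}->{3,4,5}; U {3,4,5,6,7}->{3,4,5}; X {3,4,5,6,7,8}->{6,7,8}
So after all 3 constraints: D(X) = {6,7,8}

Answer: {6,7,8}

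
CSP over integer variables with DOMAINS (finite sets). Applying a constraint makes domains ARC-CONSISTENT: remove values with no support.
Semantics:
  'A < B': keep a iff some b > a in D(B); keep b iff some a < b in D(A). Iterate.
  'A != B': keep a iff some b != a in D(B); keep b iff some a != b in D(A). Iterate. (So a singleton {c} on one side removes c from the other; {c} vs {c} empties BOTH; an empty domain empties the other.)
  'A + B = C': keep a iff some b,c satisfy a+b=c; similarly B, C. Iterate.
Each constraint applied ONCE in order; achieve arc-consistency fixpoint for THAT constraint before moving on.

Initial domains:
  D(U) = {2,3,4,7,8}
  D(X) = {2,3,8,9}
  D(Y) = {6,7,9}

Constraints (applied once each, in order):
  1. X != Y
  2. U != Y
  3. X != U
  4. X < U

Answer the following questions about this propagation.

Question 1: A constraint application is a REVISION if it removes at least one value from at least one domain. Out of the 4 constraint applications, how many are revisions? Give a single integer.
Answer: 1

Derivation:
Constraint 1 (X != Y) on D(X)={2,3,8,9} D(Y)={6,7,9}: no change => not a revision
Constraint 2 (U != Y) on D(U)={2,3,4,7,8} D(Y)={6,7,9}: no change => not a revision
Constraint 3 (X != U) on D(X)={2,3,8,9} D(U)={2,3,4,7,8}: no change => not a revision
Constraint 4 (X < U) on D(X)={2,3,8,9} D(U)={2,3,4,7,8}: X {2,3,8,9}->{2,3}; U {2,3,4,7,8}->{3,4,7,8} => REVISION
Total revisions = 1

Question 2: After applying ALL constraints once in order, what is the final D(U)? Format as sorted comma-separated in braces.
Constraint 1 (X != Y) on D(X)={2,3,8,9} D(Y)={6,7,9}: no change
Constraint 2 (U != Y) on D(U)={2,3,4,7,8} D(Y)={6,7,9}: no change
Constraint 3 (X != U) on D(X)={2,3,8,9} D(U)={2,3,4,7,8}: no change
Constraint 4 (X < U) on D(X)={2,3,8,9} D(U)={2,3,4,7,8}: X {2,3,8,9}->{2,3}; U {2,3,4,7,8}->{3,4,7,8}
So after all 4 constraints: D(U) = {3,4,7,8}

Answer: {3,4,7,8}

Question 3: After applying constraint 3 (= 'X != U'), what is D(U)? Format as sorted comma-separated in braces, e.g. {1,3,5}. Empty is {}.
Constraint 1 (X != Y) on D(X)={2,3,8,9} D(Y)={6,7,9}: no change
Constraint 2 (U != Y) on D(U)={2,3,4,7,8} D(Y)={6,7,9}: no change
Constraint 3 (X != U) on D(X)={2,3,8,9} D(U)={2,3,4,7,8}: no change
So after constraint 3: D(U) = {2,3,4,7,8}

Answer: {2,3,4,7,8}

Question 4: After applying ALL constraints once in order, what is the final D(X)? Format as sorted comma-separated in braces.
Constraint 1 (X != Y) on D(X)={2,3,8,9} D(Y)={6,7,9}: no change
Constraint 2 (U != Y) on D(U)={2,3,4,7,8} D(Y)={6,7,9}: no change
Constraint 3 (X != U) on D(X)={2,3,8,9} D(U)={2,3,4,7,8}: no change
Constraint 4 (X < U) on D(X)={2,3,8,9} D(U)={2,3,4,7,8}: X {2,3,8,9}->{2,3}; U {2,3,4,7,8}->{3,4,7,8}
So after all 4 constraints: D(X) = {2,3}

Answer: {2,3}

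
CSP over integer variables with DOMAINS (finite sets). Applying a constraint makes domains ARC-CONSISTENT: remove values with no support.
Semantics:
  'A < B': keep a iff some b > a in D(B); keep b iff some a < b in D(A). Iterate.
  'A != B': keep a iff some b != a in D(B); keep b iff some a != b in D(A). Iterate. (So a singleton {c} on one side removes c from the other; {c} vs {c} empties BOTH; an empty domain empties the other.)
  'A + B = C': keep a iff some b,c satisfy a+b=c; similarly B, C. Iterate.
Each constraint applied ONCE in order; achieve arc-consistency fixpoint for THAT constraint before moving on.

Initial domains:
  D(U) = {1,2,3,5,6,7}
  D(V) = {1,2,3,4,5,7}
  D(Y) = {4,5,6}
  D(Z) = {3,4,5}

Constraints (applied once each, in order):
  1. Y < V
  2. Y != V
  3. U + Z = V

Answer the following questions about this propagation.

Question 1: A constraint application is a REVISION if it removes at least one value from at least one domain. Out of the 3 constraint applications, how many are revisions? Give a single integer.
Constraint 1 (Y < V) on D(Y)={4,5,6} D(V)={1,2,3,4,5,7}: V {1,2,3,4,5,7}->{5,7} => REVISION
Constraint 2 (Y != V) on D(Y)={4,5,6} D(V)={5,7}: no change => not a revision
Constraint 3 (U + Z = V) on D(U)={1,2,3,5,6,7} D(Z)={3,4,5} D(V)={5,7}: U {1,2,3,5,6,7}->{1,2,3} => REVISION
Total revisions = 2

Answer: 2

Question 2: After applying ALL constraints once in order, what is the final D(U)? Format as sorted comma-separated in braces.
Answer: {1,2,3}

Derivation:
Constraint 1 (Y < V) on D(Y)={4,5,6} D(V)={1,2,3,4,5,7}: V {1,2,3,4,5,7}->{5,7}
Constraint 2 (Y != V) on D(Y)={4,5,6} D(V)={5,7}: no change
Constraint 3 (U + Z = V) on D(U)={1,2,3,5,6,7} D(Z)={3,4,5} D(V)={5,7}: U {1,2,3,5,6,7}->{1,2,3}
So after all 3 constraints: D(U) = {1,2,3}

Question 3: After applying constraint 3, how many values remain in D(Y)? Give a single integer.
Constraint 1 (Y < V) on D(Y)={4,5,6} D(V)={1,2,3,4,5,7}: V {1,2,3,4,5,7}->{5,7}
Constraint 2 (Y != V) on D(Y)={4,5,6} D(V)={5,7}: no change
Constraint 3 (U + Z = V) on D(U)={1,2,3,5,6,7} D(Z)={3,4,5} D(V)={5,7}: U {1,2,3,5,6,7}->{1,2,3}
So after constraint 3: D(Y)={4,5,6}, size = 3

Answer: 3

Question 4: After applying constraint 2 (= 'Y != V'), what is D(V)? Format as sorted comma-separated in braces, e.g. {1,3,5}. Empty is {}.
Constraint 1 (Y < V) on D(Y)={4,5,6} D(V)={1,2,3,4,5,7}: V {1,2,3,4,5,7}->{5,7}
Constraint 2 (Y != V) on D(Y)={4,5,6} D(V)={5,7}: no change
So after constraint 2: D(V) = {5,7}

Answer: {5,7}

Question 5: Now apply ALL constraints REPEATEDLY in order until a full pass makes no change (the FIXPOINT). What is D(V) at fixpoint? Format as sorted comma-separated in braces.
Answer: {5,7}

Derivation:
pass 0 (initial): D(V)={1,2,3,4,5,7}
pass 1: U {1,2,3,5,6,7}->{1,2,3}; V {1,2,3,4,5,7}->{5,7}
pass 2: no change
Fixpoint after 2 passes: D(V) = {5,7}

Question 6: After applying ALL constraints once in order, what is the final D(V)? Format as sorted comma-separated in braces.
Answer: {5,7}

Derivation:
Constraint 1 (Y < V) on D(Y)={4,5,6} D(V)={1,2,3,4,5,7}: V {1,2,3,4,5,7}->{5,7}
Constraint 2 (Y != V) on D(Y)={4,5,6} D(V)={5,7}: no change
Constraint 3 (U + Z = V) on D(U)={1,2,3,5,6,7} D(Z)={3,4,5} D(V)={5,7}: U {1,2,3,5,6,7}->{1,2,3}
So after all 3 constraints: D(V) = {5,7}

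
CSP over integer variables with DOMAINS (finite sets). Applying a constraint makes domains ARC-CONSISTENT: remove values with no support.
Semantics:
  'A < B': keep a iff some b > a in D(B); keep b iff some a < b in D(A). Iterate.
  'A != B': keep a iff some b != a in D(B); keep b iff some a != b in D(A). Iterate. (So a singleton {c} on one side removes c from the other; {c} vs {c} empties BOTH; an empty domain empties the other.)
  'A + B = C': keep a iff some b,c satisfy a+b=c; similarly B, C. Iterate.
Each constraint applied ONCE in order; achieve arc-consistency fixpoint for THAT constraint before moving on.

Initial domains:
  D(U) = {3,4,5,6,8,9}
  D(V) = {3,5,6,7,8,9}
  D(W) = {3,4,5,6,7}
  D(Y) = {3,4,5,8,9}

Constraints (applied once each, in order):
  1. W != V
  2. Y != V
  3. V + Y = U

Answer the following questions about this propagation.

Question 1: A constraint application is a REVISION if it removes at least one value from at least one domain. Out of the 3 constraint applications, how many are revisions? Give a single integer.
Answer: 1

Derivation:
Constraint 1 (W != V) on D(W)={3,4,5,6,7} D(V)={3,5,6,7,8,9}: no change => not a revision
Constraint 2 (Y != V) on D(Y)={3,4,5,8,9} D(V)={3,5,6,7,8,9}: no change => not a revision
Constraint 3 (V + Y = U) on D(V)={3,5,6,7,8,9} D(Y)={3,4,5,8,9} D(U)={3,4,5,6,8,9}: V {3,5,6,7,8,9}->{3,5,6}; Y {3,4,5,8,9}->{3,4,5}; U {3,4,5,6,8,9}->{6,8,9} => REVISION
Total revisions = 1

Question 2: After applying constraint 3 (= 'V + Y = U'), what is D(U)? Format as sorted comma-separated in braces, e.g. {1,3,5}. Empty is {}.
Constraint 1 (W != V) on D(W)={3,4,5,6,7} D(V)={3,5,6,7,8,9}: no change
Constraint 2 (Y != V) on D(Y)={3,4,5,8,9} D(V)={3,5,6,7,8,9}: no change
Constraint 3 (V + Y = U) on D(V)={3,5,6,7,8,9} D(Y)={3,4,5,8,9} D(U)={3,4,5,6,8,9}: V {3,5,6,7,8,9}->{3,5,6}; Y {3,4,5,8,9}->{3,4,5}; U {3,4,5,6,8,9}->{6,8,9}
So after constraint 3: D(U) = {6,8,9}

Answer: {6,8,9}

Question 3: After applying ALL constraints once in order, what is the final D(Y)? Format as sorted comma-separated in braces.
Answer: {3,4,5}

Derivation:
Constraint 1 (W != V) on D(W)={3,4,5,6,7} D(V)={3,5,6,7,8,9}: no change
Constraint 2 (Y != V) on D(Y)={3,4,5,8,9} D(V)={3,5,6,7,8,9}: no change
Constraint 3 (V + Y = U) on D(V)={3,5,6,7,8,9} D(Y)={3,4,5,8,9} D(U)={3,4,5,6,8,9}: V {3,5,6,7,8,9}->{3,5,6}; Y {3,4,5,8,9}->{3,4,5}; U {3,4,5,6,8,9}->{6,8,9}
So after all 3 constraints: D(Y) = {3,4,5}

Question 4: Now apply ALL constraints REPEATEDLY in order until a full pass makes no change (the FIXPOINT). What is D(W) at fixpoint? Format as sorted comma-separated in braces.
Answer: {3,4,5,6,7}

Derivation:
pass 0 (initial): D(W)={3,4,5,6,7}
pass 1: U {3,4,5,6,8,9}->{6,8,9}; V {3,5,6,7,8,9}->{3,5,6}; Y {3,4,5,8,9}->{3,4,5}
pass 2: no change
Fixpoint after 2 passes: D(W) = {3,4,5,6,7}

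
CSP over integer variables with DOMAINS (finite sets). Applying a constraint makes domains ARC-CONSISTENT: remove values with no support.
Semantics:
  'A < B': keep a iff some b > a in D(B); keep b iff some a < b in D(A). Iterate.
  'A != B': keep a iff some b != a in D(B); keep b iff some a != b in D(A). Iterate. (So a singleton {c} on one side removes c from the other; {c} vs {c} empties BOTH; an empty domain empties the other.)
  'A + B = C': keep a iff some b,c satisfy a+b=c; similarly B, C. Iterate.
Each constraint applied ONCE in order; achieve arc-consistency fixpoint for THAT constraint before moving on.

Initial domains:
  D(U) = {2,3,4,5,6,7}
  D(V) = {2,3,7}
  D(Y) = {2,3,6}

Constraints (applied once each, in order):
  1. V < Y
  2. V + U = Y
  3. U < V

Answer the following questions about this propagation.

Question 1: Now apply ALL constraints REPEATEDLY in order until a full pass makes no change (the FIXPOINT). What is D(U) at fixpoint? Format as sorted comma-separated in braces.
pass 0 (initial): D(U)={2,3,4,5,6,7}
pass 1: U {2,3,4,5,6,7}->{}; V {2,3,7}->{}; Y {2,3,6}->{6}
pass 2: Y {6}->{}
pass 3: no change
Fixpoint after 3 passes: D(U) = {}

Answer: {}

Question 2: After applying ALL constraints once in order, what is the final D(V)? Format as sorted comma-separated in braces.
Constraint 1 (V < Y) on D(V)={2,3,7} D(Y)={2,3,6}: V {2,3,7}->{2,3}; Y {2,3,6}->{3,6}
Constraint 2 (V + U = Y) on D(V)={2,3} D(U)={2,3,4,5,6,7} D(Y)={3,6}: U {2,3,4,5,6,7}->{3,4}; Y {3,6}->{6}
Constraint 3 (U < V) on D(U)={3,4} D(V)={2,3}: U {3,4}->{}; V {2,3}->{}
So after all 3 constraints: D(V) = {}

Answer: {}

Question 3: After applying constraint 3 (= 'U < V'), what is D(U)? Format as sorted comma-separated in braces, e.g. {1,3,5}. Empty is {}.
Answer: {}

Derivation:
Constraint 1 (V < Y) on D(V)={2,3,7} D(Y)={2,3,6}: V {2,3,7}->{2,3}; Y {2,3,6}->{3,6}
Constraint 2 (V + U = Y) on D(V)={2,3} D(U)={2,3,4,5,6,7} D(Y)={3,6}: U {2,3,4,5,6,7}->{3,4}; Y {3,6}->{6}
Constraint 3 (U < V) on D(U)={3,4} D(V)={2,3}: U {3,4}->{}; V {2,3}->{}
So after constraint 3: D(U) = {}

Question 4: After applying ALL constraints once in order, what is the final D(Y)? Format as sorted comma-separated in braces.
Answer: {6}

Derivation:
Constraint 1 (V < Y) on D(V)={2,3,7} D(Y)={2,3,6}: V {2,3,7}->{2,3}; Y {2,3,6}->{3,6}
Constraint 2 (V + U = Y) on D(V)={2,3} D(U)={2,3,4,5,6,7} D(Y)={3,6}: U {2,3,4,5,6,7}->{3,4}; Y {3,6}->{6}
Constraint 3 (U < V) on D(U)={3,4} D(V)={2,3}: U {3,4}->{}; V {2,3}->{}
So after all 3 constraints: D(Y) = {6}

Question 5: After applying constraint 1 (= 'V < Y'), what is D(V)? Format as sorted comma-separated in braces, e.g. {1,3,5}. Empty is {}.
Constraint 1 (V < Y) on D(V)={2,3,7} D(Y)={2,3,6}: V {2,3,7}->{2,3}; Y {2,3,6}->{3,6}
So after constraint 1: D(V) = {2,3}

Answer: {2,3}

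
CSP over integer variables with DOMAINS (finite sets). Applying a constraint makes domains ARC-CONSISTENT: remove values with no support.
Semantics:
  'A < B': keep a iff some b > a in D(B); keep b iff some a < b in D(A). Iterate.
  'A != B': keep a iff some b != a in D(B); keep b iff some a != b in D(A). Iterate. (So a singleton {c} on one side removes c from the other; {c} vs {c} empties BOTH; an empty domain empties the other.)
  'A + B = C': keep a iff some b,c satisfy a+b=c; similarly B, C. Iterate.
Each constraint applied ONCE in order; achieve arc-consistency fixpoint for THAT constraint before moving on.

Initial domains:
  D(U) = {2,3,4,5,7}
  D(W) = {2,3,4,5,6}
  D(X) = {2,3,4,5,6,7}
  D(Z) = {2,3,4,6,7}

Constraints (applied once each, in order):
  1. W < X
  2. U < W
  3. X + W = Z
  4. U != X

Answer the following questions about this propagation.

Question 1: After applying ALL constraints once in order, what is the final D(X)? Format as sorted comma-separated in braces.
Answer: {3,4}

Derivation:
Constraint 1 (W < X) on D(W)={2,3,4,5,6} D(X)={2,3,4,5,6,7}: X {2,3,4,5,6,7}->{3,4,5,6,7}
Constraint 2 (U < W) on D(U)={2,3,4,5,7} D(W)={2,3,4,5,6}: U {2,3,4,5,7}->{2,3,4,5}; W {2,3,4,5,6}->{3,4,5,6}
Constraint 3 (X + W = Z) on D(X)={3,4,5,6,7} D(W)={3,4,5,6} D(Z)={2,3,4,6,7}: X {3,4,5,6,7}->{3,4}; W {3,4,5,6}->{3,4}; Z {2,3,4,6,7}->{6,7}
Constraint 4 (U != X) on D(U)={2,3,4,5} D(X)={3,4}: no change
So after all 4 constraints: D(X) = {3,4}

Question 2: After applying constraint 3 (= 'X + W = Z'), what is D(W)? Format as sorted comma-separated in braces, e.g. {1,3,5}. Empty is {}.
Constraint 1 (W < X) on D(W)={2,3,4,5,6} D(X)={2,3,4,5,6,7}: X {2,3,4,5,6,7}->{3,4,5,6,7}
Constraint 2 (U < W) on D(U)={2,3,4,5,7} D(W)={2,3,4,5,6}: U {2,3,4,5,7}->{2,3,4,5}; W {2,3,4,5,6}->{3,4,5,6}
Constraint 3 (X + W = Z) on D(X)={3,4,5,6,7} D(W)={3,4,5,6} D(Z)={2,3,4,6,7}: X {3,4,5,6,7}->{3,4}; W {3,4,5,6}->{3,4}; Z {2,3,4,6,7}->{6,7}
So after constraint 3: D(W) = {3,4}

Answer: {3,4}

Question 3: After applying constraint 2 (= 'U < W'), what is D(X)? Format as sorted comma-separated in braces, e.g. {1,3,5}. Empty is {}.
Answer: {3,4,5,6,7}

Derivation:
Constraint 1 (W < X) on D(W)={2,3,4,5,6} D(X)={2,3,4,5,6,7}: X {2,3,4,5,6,7}->{3,4,5,6,7}
Constraint 2 (U < W) on D(U)={2,3,4,5,7} D(W)={2,3,4,5,6}: U {2,3,4,5,7}->{2,3,4,5}; W {2,3,4,5,6}->{3,4,5,6}
So after constraint 2: D(X) = {3,4,5,6,7}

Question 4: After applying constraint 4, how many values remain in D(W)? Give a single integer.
Constraint 1 (W < X) on D(W)={2,3,4,5,6} D(X)={2,3,4,5,6,7}: X {2,3,4,5,6,7}->{3,4,5,6,7}
Constraint 2 (U < W) on D(U)={2,3,4,5,7} D(W)={2,3,4,5,6}: U {2,3,4,5,7}->{2,3,4,5}; W {2,3,4,5,6}->{3,4,5,6}
Constraint 3 (X + W = Z) on D(X)={3,4,5,6,7} D(W)={3,4,5,6} D(Z)={2,3,4,6,7}: X {3,4,5,6,7}->{3,4}; W {3,4,5,6}->{3,4}; Z {2,3,4,6,7}->{6,7}
Constraint 4 (U != X) on D(U)={2,3,4,5} D(X)={3,4}: no change
So after constraint 4: D(W)={3,4}, size = 2

Answer: 2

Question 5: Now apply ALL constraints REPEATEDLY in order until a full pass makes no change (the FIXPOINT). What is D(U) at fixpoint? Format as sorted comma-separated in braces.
Answer: {2}

Derivation:
pass 0 (initial): D(U)={2,3,4,5,7}
pass 1: U {2,3,4,5,7}->{2,3,4,5}; W {2,3,4,5,6}->{3,4}; X {2,3,4,5,6,7}->{3,4}; Z {2,3,4,6,7}->{6,7}
pass 2: U {2,3,4,5}->{2}; W {3,4}->{3}; X {3,4}->{4}; Z {6,7}->{7}
pass 3: no change
Fixpoint after 3 passes: D(U) = {2}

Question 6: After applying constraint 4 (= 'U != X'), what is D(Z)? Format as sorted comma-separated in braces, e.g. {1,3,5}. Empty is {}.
Constraint 1 (W < X) on D(W)={2,3,4,5,6} D(X)={2,3,4,5,6,7}: X {2,3,4,5,6,7}->{3,4,5,6,7}
Constraint 2 (U < W) on D(U)={2,3,4,5,7} D(W)={2,3,4,5,6}: U {2,3,4,5,7}->{2,3,4,5}; W {2,3,4,5,6}->{3,4,5,6}
Constraint 3 (X + W = Z) on D(X)={3,4,5,6,7} D(W)={3,4,5,6} D(Z)={2,3,4,6,7}: X {3,4,5,6,7}->{3,4}; W {3,4,5,6}->{3,4}; Z {2,3,4,6,7}->{6,7}
Constraint 4 (U != X) on D(U)={2,3,4,5} D(X)={3,4}: no change
So after constraint 4: D(Z) = {6,7}

Answer: {6,7}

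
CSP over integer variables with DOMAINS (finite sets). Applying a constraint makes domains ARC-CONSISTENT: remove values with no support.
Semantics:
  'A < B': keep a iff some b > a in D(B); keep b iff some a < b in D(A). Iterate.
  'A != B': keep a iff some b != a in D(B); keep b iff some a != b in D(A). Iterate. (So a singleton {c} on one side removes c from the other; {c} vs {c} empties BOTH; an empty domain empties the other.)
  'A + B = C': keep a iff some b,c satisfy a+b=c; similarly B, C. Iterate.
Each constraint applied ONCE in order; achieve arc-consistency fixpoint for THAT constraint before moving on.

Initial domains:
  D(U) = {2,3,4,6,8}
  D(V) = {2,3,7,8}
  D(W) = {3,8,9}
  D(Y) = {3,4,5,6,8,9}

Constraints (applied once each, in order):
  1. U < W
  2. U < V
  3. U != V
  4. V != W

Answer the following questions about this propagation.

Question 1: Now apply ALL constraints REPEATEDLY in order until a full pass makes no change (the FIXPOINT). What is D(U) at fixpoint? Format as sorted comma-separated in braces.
Answer: {2,3,4,6}

Derivation:
pass 0 (initial): D(U)={2,3,4,6,8}
pass 1: U {2,3,4,6,8}->{2,3,4,6}; V {2,3,7,8}->{3,7,8}
pass 2: no change
Fixpoint after 2 passes: D(U) = {2,3,4,6}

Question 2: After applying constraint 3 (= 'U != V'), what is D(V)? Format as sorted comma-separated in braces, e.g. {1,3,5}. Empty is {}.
Constraint 1 (U < W) on D(U)={2,3,4,6,8} D(W)={3,8,9}: no change
Constraint 2 (U < V) on D(U)={2,3,4,6,8} D(V)={2,3,7,8}: U {2,3,4,6,8}->{2,3,4,6}; V {2,3,7,8}->{3,7,8}
Constraint 3 (U != V) on D(U)={2,3,4,6} D(V)={3,7,8}: no change
So after constraint 3: D(V) = {3,7,8}

Answer: {3,7,8}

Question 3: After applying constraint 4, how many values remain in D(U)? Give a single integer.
Constraint 1 (U < W) on D(U)={2,3,4,6,8} D(W)={3,8,9}: no change
Constraint 2 (U < V) on D(U)={2,3,4,6,8} D(V)={2,3,7,8}: U {2,3,4,6,8}->{2,3,4,6}; V {2,3,7,8}->{3,7,8}
Constraint 3 (U != V) on D(U)={2,3,4,6} D(V)={3,7,8}: no change
Constraint 4 (V != W) on D(V)={3,7,8} D(W)={3,8,9}: no change
So after constraint 4: D(U)={2,3,4,6}, size = 4

Answer: 4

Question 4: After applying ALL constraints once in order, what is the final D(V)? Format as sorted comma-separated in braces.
Answer: {3,7,8}

Derivation:
Constraint 1 (U < W) on D(U)={2,3,4,6,8} D(W)={3,8,9}: no change
Constraint 2 (U < V) on D(U)={2,3,4,6,8} D(V)={2,3,7,8}: U {2,3,4,6,8}->{2,3,4,6}; V {2,3,7,8}->{3,7,8}
Constraint 3 (U != V) on D(U)={2,3,4,6} D(V)={3,7,8}: no change
Constraint 4 (V != W) on D(V)={3,7,8} D(W)={3,8,9}: no change
So after all 4 constraints: D(V) = {3,7,8}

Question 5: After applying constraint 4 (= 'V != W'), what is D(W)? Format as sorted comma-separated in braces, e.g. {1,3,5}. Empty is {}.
Constraint 1 (U < W) on D(U)={2,3,4,6,8} D(W)={3,8,9}: no change
Constraint 2 (U < V) on D(U)={2,3,4,6,8} D(V)={2,3,7,8}: U {2,3,4,6,8}->{2,3,4,6}; V {2,3,7,8}->{3,7,8}
Constraint 3 (U != V) on D(U)={2,3,4,6} D(V)={3,7,8}: no change
Constraint 4 (V != W) on D(V)={3,7,8} D(W)={3,8,9}: no change
So after constraint 4: D(W) = {3,8,9}

Answer: {3,8,9}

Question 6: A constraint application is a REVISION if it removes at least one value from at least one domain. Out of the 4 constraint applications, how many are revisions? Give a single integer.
Answer: 1

Derivation:
Constraint 1 (U < W) on D(U)={2,3,4,6,8} D(W)={3,8,9}: no change => not a revision
Constraint 2 (U < V) on D(U)={2,3,4,6,8} D(V)={2,3,7,8}: U {2,3,4,6,8}->{2,3,4,6}; V {2,3,7,8}->{3,7,8} => REVISION
Constraint 3 (U != V) on D(U)={2,3,4,6} D(V)={3,7,8}: no change => not a revision
Constraint 4 (V != W) on D(V)={3,7,8} D(W)={3,8,9}: no change => not a revision
Total revisions = 1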